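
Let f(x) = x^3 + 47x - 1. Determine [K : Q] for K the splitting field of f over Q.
[K : Q] = 6

By the rational root test, any rational root of the monic integer polynomial f(x) = x^3 + 47x - 1 must be an integer dividing the constant term -1, i.e. one of ±{1}. Evaluating: f(1) = 47, f(-1) = -49; none is 0, so f has no rational root and is therefore irreducible over Q (a cubic with no linear factor over a field is irreducible). For an irreducible cubic, the Galois group is A_3 or S_3 according as the discriminant disc(f) = -4a^3 - 27b^2 = -4·(47)^3 - 27·(-1)^2 = -415319 is or is not a square in Q. Here disc(f) = -415319 is not a perfect square in Q, so the Galois group of f over Q is not contained in A_3 and must be all of S_3. The splitting field has degree |S_3| = 6 over Q, so [K : Q] = 6.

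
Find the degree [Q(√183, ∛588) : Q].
[Q(√183, ∛588) : Q] = 6

Let L = Q(√183, ∛588). Since Q(√183) ⊂ L and [Q(√183):Q] = 2, the tower law gives 2 | [L:Q]. Likewise Q(∛588) ⊂ L with [Q(∛588):Q] = 3 (because 588 is not a perfect cube), so 3 | [L:Q]. As gcd(2,3) = 1, [L:Q] is divisible by 6. Conversely L is generated over Q by √183 and ∛588, so [L:Q] ≤ 2·3 = 6. Therefore [Q(√183, ∛588) : Q] = 6.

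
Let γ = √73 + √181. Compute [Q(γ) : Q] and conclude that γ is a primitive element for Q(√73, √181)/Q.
[Q(γ) : Q] = 4 (equivalently, Q(γ) = Q(√73, √181))

Obviously Q(γ) ⊆ Q(√73, √181), and [Q(√73, √181):Q] = 4 (since 73, 181 are distinct squarefree integers > 1 with 13213 not a perfect square). To show equality we compute the minimal polynomial of γ. From γ = √73 + √181: γ^2 = 73 + 2√(13213) + 181 = 254 + 2√(13213), so γ^2 - 254 = 2√(13213); squaring, (γ^2 - 254)^2 = 4·13213, i.e. γ^4 - 508γ^2 + 64516 - 52852 = 0, i.e. γ^4 - 508γ^2 + 11664 = 0. So γ is a root of x^4 - 508x^2 + 11664. This polynomial is irreducible over Q: it has no rational root (each ±√73 ± √181 is irrational), and any factorization into two quadratics over Q would force √(13213) ∈ Q (pairing opposite roots) or √73, √181 ∈ Q (other pairings), all impossible. Hence [Q(γ):Q] = 4 = [Q(√73, √181):Q], so Q(γ) = Q(√73, √181).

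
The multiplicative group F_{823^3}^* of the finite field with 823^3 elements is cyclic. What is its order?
|F_{823^3}^*| = 557441766

F_{823^3} has 823^3 = 557441767 elements; its multiplicative group consists of all nonzero elements, so |F_{823^3}^*| = 557441767 - 1 = 557441766. (It is cyclic since any finite subgroup of the multiplicative group of a field is cyclic.)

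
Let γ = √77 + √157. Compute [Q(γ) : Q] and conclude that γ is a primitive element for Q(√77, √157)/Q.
[Q(γ) : Q] = 4 (equivalently, Q(γ) = Q(√77, √157))

Obviously Q(γ) ⊆ Q(√77, √157), and [Q(√77, √157):Q] = 4 (since 77, 157 are distinct squarefree integers > 1 with 12089 not a perfect square). To show equality we compute the minimal polynomial of γ. From γ = √77 + √157: γ^2 = 77 + 2√(12089) + 157 = 234 + 2√(12089), so γ^2 - 234 = 2√(12089); squaring, (γ^2 - 234)^2 = 4·12089, i.e. γ^4 - 468γ^2 + 54756 - 48356 = 0, i.e. γ^4 - 468γ^2 + 6400 = 0. So γ is a root of x^4 - 468x^2 + 6400. This polynomial is irreducible over Q: it has no rational root (each ±√77 ± √157 is irrational), and any factorization into two quadratics over Q would force √(12089) ∈ Q (pairing opposite roots) or √77, √157 ∈ Q (other pairings), all impossible. Hence [Q(γ):Q] = 4 = [Q(√77, √157):Q], so Q(γ) = Q(√77, √157).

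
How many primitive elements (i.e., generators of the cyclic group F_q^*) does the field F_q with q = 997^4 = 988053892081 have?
There are φ(988053892080) = 259782297600 primitive elements

F_q^* is cyclic of order q - 1 = 988053892080. A cyclic group of order m has exactly φ(m) generators. Here m = 988053892080 = 2^4 · 3 · 5 · 83 · 499 · 99401, so the number of primitive elements is φ(988053892080) = 259782297600.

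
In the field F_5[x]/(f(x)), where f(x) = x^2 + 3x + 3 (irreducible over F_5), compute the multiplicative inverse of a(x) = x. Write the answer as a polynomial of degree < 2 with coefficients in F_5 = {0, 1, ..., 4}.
a(x)^(-1) ≡ 3x + 4 (mod f(x))

Since f is irreducible over F_5, F_5[x]/(f) is a field and a(x) ≠ 0 has an inverse. Apply the extended Euclidean algorithm to f(x) and a(x) in F_5[x]: f(x) = (x + 3)·a(x) + (3). The last nonzero remainder is the constant 3 = gcd(f, a) in F_5. Back-substituting through the division chain expresses 3 = s(x)·a(x) + t(x)·f(x) with s(x) ≡ 4x + 2 (mod f), so (4x + 2)·a(x) ≡ 3 (mod f). Multiplying by 3^(-1) ≡ 2 in F_5 gives a(x)^(-1) ≡ 2·(4x + 2) ≡ 3x + 4 (mod f). Check: (x)·(3x + 4) = 3x^2 + 4x ≡ 1 (mod x^2 + 3x + 3).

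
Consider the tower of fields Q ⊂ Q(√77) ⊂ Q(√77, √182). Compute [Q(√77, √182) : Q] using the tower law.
[Q(√77, √182) : Q] = 4

[Q(√77):Q] = 2 (min poly x^2 - 77, irreducible since 77 is squarefree > 1). For the top step, suppose √182 ∈ Q(√77), say √182 = c + d√77 with c, d ∈ Q. Squaring: 182 = c^2 + 77d^2 + 2cd√77. Since √77 ∉ Q this forces 2cd = 0. If d = 0 then √182 = c ∈ Q, contradicting 182 squarefree > 1. If c = 0 then 182 = 77d^2, so 77·182 = (77d)^2 is a perfect square in Q — but 77·182 = 14014 is not a perfect square (since 77 and 182 are distinct squarefree integers). Contradiction. Hence √182 ∉ Q(√77), so x^2 - 182 stays irreducible over Q(√77) and [Q(√77, √182) : Q(√77)] = 2. By the tower law, [Q(√77, √182) : Q] = 2 · 2 = 4.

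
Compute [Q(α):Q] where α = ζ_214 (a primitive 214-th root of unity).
[Q(α):Q] = 106

The minimal polynomial of ζ_214 over Q is the 214-th cyclotomic polynomial Φ_214(x), which is irreducible over Q and has degree φ(214) = 106. Hence [Q(α):Q] = φ(214) = 106.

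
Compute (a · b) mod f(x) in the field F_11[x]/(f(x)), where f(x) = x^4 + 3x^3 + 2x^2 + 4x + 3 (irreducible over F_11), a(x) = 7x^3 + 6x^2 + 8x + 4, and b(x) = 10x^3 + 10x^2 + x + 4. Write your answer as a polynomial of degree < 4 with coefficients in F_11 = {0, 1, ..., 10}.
a · b ≡ 8x^3 + 7x^2 + 3x + 1 (mod f(x))

Multiply in F_11[x]: a(x)·b(x) = (7x^3 + 6x^2 + 8x + 4)·(10x^3 + 10x^2 + x + 4) = 4x^6 + 9x^5 + 4x^4 + 6x^2 + 3x + 5. This has degree ≥ 4, so divide by f(x) over F_11: 4x^6 + 9x^5 + 4x^4 + 6x^2 + 3x + 5 = (4x^2 + 8x + 5)·(x^4 + 3x^3 + 2x^2 + 4x + 3) + (8x^3 + 7x^2 + 3x + 1). Hence a·b ≡ 8x^3 + 7x^2 + 3x + 1 (mod f). (F_11[x]/(f) is a field with 11^4 = 14641 elements since f is irreducible of degree 4.)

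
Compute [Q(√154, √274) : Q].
[Q(√154, √274) : Q] = 4

[Q(√154):Q] = 2 (min poly x^2 - 154, irreducible since 154 is squarefree > 1). For the top step, suppose √274 ∈ Q(√154), say √274 = c + d√154 with c, d ∈ Q. Squaring: 274 = c^2 + 154d^2 + 2cd√154. Since √154 ∉ Q this forces 2cd = 0. If d = 0 then √274 = c ∈ Q, contradicting 274 squarefree > 1. If c = 0 then 274 = 154d^2, so 154·274 = (154d)^2 is a perfect square in Q — but 154·274 = 42196 is not a perfect square (since 154 and 274 are distinct squarefree integers). Contradiction. Hence √274 ∉ Q(√154), so x^2 - 274 stays irreducible over Q(√154) and [Q(√154, √274) : Q(√154)] = 2. By the tower law, [Q(√154, √274) : Q] = 2 · 2 = 4.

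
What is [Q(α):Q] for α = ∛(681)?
[Q(α):Q] = 3

The minimal polynomial of α is x^3 - 681, irreducible over Q since 681 is not a perfect cube (so x^3 - 681 has no rational root). Hence [Q(α):Q] = deg(m_α) = 3.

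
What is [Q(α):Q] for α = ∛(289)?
[Q(α):Q] = 3

The minimal polynomial of α is x^3 - 289, irreducible over Q since 289 is not a perfect cube (so x^3 - 289 has no rational root). Hence [Q(α):Q] = deg(m_α) = 3.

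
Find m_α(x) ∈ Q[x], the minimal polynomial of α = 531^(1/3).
m_α(x) = x^3 - 531

α satisfies α^3 = 531, so x^3 - 531 annihilates α. By the rational root test, a rational root p/q (in lowest terms) of x^3 - 531 would satisfy p^3 = 531 q^3, forcing q = 1 and p^3 = 531; but 531 is not a perfect cube, contradiction. A monic cubic over Q with no rational root is irreducible (any nontrivial factorization would include a linear factor). Hence x^3 - 531 is the minimal polynomial of α, and in particular [Q(α):Q] = 3.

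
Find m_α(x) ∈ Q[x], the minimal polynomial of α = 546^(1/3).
m_α(x) = x^3 - 546

α satisfies α^3 = 546, so x^3 - 546 annihilates α. By the rational root test, a rational root p/q (in lowest terms) of x^3 - 546 would satisfy p^3 = 546 q^3, forcing q = 1 and p^3 = 546; but 546 is not a perfect cube, contradiction. A monic cubic over Q with no rational root is irreducible (any nontrivial factorization would include a linear factor). Hence x^3 - 546 is the minimal polynomial of α, and in particular [Q(α):Q] = 3.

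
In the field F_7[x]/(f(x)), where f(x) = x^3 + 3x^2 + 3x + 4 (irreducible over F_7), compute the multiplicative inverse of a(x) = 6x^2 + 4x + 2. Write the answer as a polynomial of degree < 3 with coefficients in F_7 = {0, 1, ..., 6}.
a(x)^(-1) ≡ 4x^2 + 6x + 6 (mod f(x))

Since f is irreducible over F_7, F_7[x]/(f) is a field and a(x) ≠ 0 has an inverse. Apply the extended Euclidean algorithm to f(x) and a(x) in F_7[x]: f(x) = (6x)·a(x) + (5x + 4);  a(x) = (4x + 6)·(5x + 4) + (6). The last nonzero remainder is the constant 6 = gcd(f, a) in F_7. Back-substituting through the division chain expresses 6 = s(x)·a(x) + t(x)·f(x) with s(x) ≡ 3x^2 + x + 1 (mod f), so (3x^2 + x + 1)·a(x) ≡ 6 (mod f). Multiplying by 6^(-1) ≡ 6 in F_7 gives a(x)^(-1) ≡ 6·(3x^2 + x + 1) ≡ 4x^2 + 6x + 6 (mod f). Check: (6x^2 + 4x + 2)·(4x^2 + 6x + 6) = 3x^4 + 3x^3 + 5x^2 + x + 5 ≡ 1 (mod x^3 + 3x^2 + 3x + 4).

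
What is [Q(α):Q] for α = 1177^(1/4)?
[Q(α):Q] = 4

α is a root of x^4 - 1177. By Eisenstein's criterion at the prime p = 11 (which divides the constant term 1177 but p^2 = 121 does not, since 1177 is squarefree), x^4 - 1177 is irreducible over Q. Hence [Q(α):Q] = 4.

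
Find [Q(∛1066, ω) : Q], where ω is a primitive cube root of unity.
[Q(∛1066, ω) : Q] = 6

[Q(∛1066):Q] = 3 (min poly x^3 - 1066, irreducible since 1066 is not a perfect cube). [Q(ω):Q] = 2 (min poly x^2 + x + 1). Since Q(∛1066) ⊂ R and ω ∉ R, we have ω ∉ Q(∛1066), so x^2 + x + 1 remains irreducible over Q(∛1066) and [Q(∛1066, ω) : Q(∛1066)] = 2. By the tower law, [Q(∛1066, ω) : Q] = 3 · 2 = 6. (In fact Q(∛1066, ω) is the splitting field of x^3 - 1066 over Q.)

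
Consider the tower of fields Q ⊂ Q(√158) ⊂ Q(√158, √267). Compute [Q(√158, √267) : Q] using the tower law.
[Q(√158, √267) : Q] = 4

[Q(√158):Q] = 2 (min poly x^2 - 158, irreducible since 158 is squarefree > 1). For the top step, suppose √267 ∈ Q(√158), say √267 = c + d√158 with c, d ∈ Q. Squaring: 267 = c^2 + 158d^2 + 2cd√158. Since √158 ∉ Q this forces 2cd = 0. If d = 0 then √267 = c ∈ Q, contradicting 267 squarefree > 1. If c = 0 then 267 = 158d^2, so 158·267 = (158d)^2 is a perfect square in Q — but 158·267 = 42186 is not a perfect square (since 158 and 267 are distinct squarefree integers). Contradiction. Hence √267 ∉ Q(√158), so x^2 - 267 stays irreducible over Q(√158) and [Q(√158, √267) : Q(√158)] = 2. By the tower law, [Q(√158, √267) : Q] = 2 · 2 = 4.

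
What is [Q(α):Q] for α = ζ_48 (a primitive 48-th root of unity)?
[Q(α):Q] = 16

The minimal polynomial of ζ_48 over Q is the 48-th cyclotomic polynomial Φ_48(x), which is irreducible over Q and has degree φ(48) = 16. Hence [Q(α):Q] = φ(48) = 16.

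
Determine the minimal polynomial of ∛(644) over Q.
m_α(x) = x^3 - 644

α satisfies α^3 = 644, so x^3 - 644 annihilates α. By the rational root test, a rational root p/q (in lowest terms) of x^3 - 644 would satisfy p^3 = 644 q^3, forcing q = 1 and p^3 = 644; but 644 is not a perfect cube, contradiction. A monic cubic over Q with no rational root is irreducible (any nontrivial factorization would include a linear factor). Hence x^3 - 644 is the minimal polynomial of α, and in particular [Q(α):Q] = 3.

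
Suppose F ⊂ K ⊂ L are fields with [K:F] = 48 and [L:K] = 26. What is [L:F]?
[L:F] = 1248

The tower law says that for any tower of field extensions F ⊂ K ⊂ L with finite degrees, [L:F] = [L:K] · [K:F]. Here this gives [L:F] = 26 · 48 = 1248.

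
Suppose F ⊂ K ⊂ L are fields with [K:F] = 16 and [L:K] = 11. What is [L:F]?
[L:F] = 176

The tower law says that for any tower of field extensions F ⊂ K ⊂ L with finite degrees, [L:F] = [L:K] · [K:F]. Here this gives [L:F] = 11 · 16 = 176.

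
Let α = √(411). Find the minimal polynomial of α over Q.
m_α(x) = x^2 - 411

α satisfies α^2 - 411 = 0, so x^2 - 411 annihilates α. Since d = 411 is squarefree and ≠ 1, it is not a perfect square in Q, so x^2 - 411 has no rational root and is therefore irreducible over Q (a degree-2 polynomial over a field is irreducible iff it has no root). Hence m_α(x) = x^2 - 411.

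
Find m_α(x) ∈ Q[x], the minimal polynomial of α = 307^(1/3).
m_α(x) = x^3 - 307

α satisfies α^3 = 307, so x^3 - 307 annihilates α. By the rational root test, a rational root p/q (in lowest terms) of x^3 - 307 would satisfy p^3 = 307 q^3, forcing q = 1 and p^3 = 307; but 307 is not a perfect cube, contradiction. A monic cubic over Q with no rational root is irreducible (any nontrivial factorization would include a linear factor). Hence x^3 - 307 is the minimal polynomial of α, and in particular [Q(α):Q] = 3.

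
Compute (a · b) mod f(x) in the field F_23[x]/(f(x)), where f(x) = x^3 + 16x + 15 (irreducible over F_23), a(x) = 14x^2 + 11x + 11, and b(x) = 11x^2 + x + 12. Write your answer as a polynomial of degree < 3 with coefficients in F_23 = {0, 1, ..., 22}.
a · b ≡ 21x^2 + 20x + 16 (mod f(x))

Multiply in F_23[x]: a(x)·b(x) = (14x^2 + 11x + 11)·(11x^2 + x + 12) = 16x^4 + 20x^3 + x^2 + 5x + 17. This has degree ≥ 3, so divide by f(x) over F_23: 16x^4 + 20x^3 + x^2 + 5x + 17 = (16x + 20)·(x^3 + 16x + 15) + (21x^2 + 20x + 16). Hence a·b ≡ 21x^2 + 20x + 16 (mod f). (F_23[x]/(f) is a field with 23^3 = 12167 elements since f is irreducible of degree 3.)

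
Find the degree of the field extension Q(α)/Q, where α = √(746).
[Q(α):Q] = 2

[Q(α):Q] equals the degree of the minimal polynomial of α. Here α^2 = 746 and x^2 - 746 is irreducible (d = 746 is squarefree, ≠ 1, hence not a square), so deg(m_α) = 2. Thus [Q(α):Q] = 2.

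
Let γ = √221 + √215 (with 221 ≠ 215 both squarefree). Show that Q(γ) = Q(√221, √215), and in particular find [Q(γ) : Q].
[Q(γ) : Q] = 4 (equivalently, Q(γ) = Q(√221, √215))

Obviously Q(γ) ⊆ Q(√221, √215), and [Q(√221, √215):Q] = 4 (since 221, 215 are distinct squarefree integers > 1 with 47515 not a perfect square). To show equality we compute the minimal polynomial of γ. From γ = √221 + √215: γ^2 = 221 + 2√(47515) + 215 = 436 + 2√(47515), so γ^2 - 436 = 2√(47515); squaring, (γ^2 - 436)^2 = 4·47515, i.e. γ^4 - 872γ^2 + 190096 - 190060 = 0, i.e. γ^4 - 872γ^2 + 36 = 0. So γ is a root of x^4 - 872x^2 + 36. This polynomial is irreducible over Q: it has no rational root (each ±√221 ± √215 is irrational), and any factorization into two quadratics over Q would force √(47515) ∈ Q (pairing opposite roots) or √221, √215 ∈ Q (other pairings), all impossible. Hence [Q(γ):Q] = 4 = [Q(√221, √215):Q], so Q(γ) = Q(√221, √215).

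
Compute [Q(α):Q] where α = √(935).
[Q(α):Q] = 2

[Q(α):Q] equals the degree of the minimal polynomial of α. Here α^2 = 935 and x^2 - 935 is irreducible (d = 935 is squarefree, ≠ 1, hence not a square), so deg(m_α) = 2. Thus [Q(α):Q] = 2.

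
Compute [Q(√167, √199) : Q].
[Q(√167, √199) : Q] = 4

[Q(√167):Q] = 2 (min poly x^2 - 167, irreducible since 167 is squarefree > 1). For the top step, suppose √199 ∈ Q(√167), say √199 = c + d√167 with c, d ∈ Q. Squaring: 199 = c^2 + 167d^2 + 2cd√167. Since √167 ∉ Q this forces 2cd = 0. If d = 0 then √199 = c ∈ Q, contradicting 199 squarefree > 1. If c = 0 then 199 = 167d^2, so 167·199 = (167d)^2 is a perfect square in Q — but 167·199 = 33233 is not a perfect square (since 167 and 199 are distinct squarefree integers). Contradiction. Hence √199 ∉ Q(√167), so x^2 - 199 stays irreducible over Q(√167) and [Q(√167, √199) : Q(√167)] = 2. By the tower law, [Q(√167, √199) : Q] = 2 · 2 = 4.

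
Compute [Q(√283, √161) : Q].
[Q(√283, √161) : Q] = 4

[Q(√283):Q] = 2 (min poly x^2 - 283, irreducible since 283 is squarefree > 1). For the top step, suppose √161 ∈ Q(√283), say √161 = c + d√283 with c, d ∈ Q. Squaring: 161 = c^2 + 283d^2 + 2cd√283. Since √283 ∉ Q this forces 2cd = 0. If d = 0 then √161 = c ∈ Q, contradicting 161 squarefree > 1. If c = 0 then 161 = 283d^2, so 283·161 = (283d)^2 is a perfect square in Q — but 283·161 = 45563 is not a perfect square (since 283 and 161 are distinct squarefree integers). Contradiction. Hence √161 ∉ Q(√283), so x^2 - 161 stays irreducible over Q(√283) and [Q(√283, √161) : Q(√283)] = 2. By the tower law, [Q(√283, √161) : Q] = 2 · 2 = 4.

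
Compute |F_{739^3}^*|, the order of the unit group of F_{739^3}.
|F_{739^3}^*| = 403583418

F_{739^3} has 739^3 = 403583419 elements; its multiplicative group consists of all nonzero elements, so |F_{739^3}^*| = 403583419 - 1 = 403583418. (It is cyclic since any finite subgroup of the multiplicative group of a field is cyclic.)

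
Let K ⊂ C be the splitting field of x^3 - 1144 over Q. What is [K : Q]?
[K : Q] = 6

The roots of x^3 - 1144 are ∛1144, ω∛1144, ω^2∛1144 where ω = e^(2πi/3) is a primitive cube root of unity, so K = Q(∛1144, ω). Now [Q(∛1144):Q] = 3 (since 1144 is not a perfect cube, x^3 - 1144 is irreducible) and [Q(ω):Q] = 2. Both 2 and 3 divide [K:Q], and [K:Q] ≤ 3·2 = 6, so [K:Q] = 6. (Equivalently: Q(∛1144) ⊂ R but ω ∉ R, so [K : Q(∛1144)] = 2.)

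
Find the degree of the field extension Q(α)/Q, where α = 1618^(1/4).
[Q(α):Q] = 4

α is a root of x^4 - 1618. By Eisenstein's criterion at the prime p = 2 (which divides the constant term 1618 but p^2 = 4 does not, since 1618 is squarefree), x^4 - 1618 is irreducible over Q. Hence [Q(α):Q] = 4.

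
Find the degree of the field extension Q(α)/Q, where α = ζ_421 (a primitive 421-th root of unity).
[Q(α):Q] = 420

The minimal polynomial of ζ_421 over Q is the 421-th cyclotomic polynomial Φ_421(x), which is irreducible over Q and has degree φ(421) = 420. Hence [Q(α):Q] = φ(421) = 420.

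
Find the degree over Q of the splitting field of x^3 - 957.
[K : Q] = 6

The roots of x^3 - 957 are ∛957, ω∛957, ω^2∛957 where ω = e^(2πi/3) is a primitive cube root of unity, so K = Q(∛957, ω). Now [Q(∛957):Q] = 3 (since 957 is not a perfect cube, x^3 - 957 is irreducible) and [Q(ω):Q] = 2. Both 2 and 3 divide [K:Q], and [K:Q] ≤ 3·2 = 6, so [K:Q] = 6. (Equivalently: Q(∛957) ⊂ R but ω ∉ R, so [K : Q(∛957)] = 2.)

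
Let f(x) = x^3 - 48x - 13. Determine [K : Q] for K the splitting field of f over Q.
[K : Q] = 6

By the rational root test, any rational root of the monic integer polynomial f(x) = x^3 - 48x - 13 must be an integer dividing the constant term -13, i.e. one of ±{1, 13}. Evaluating: f(1) = -60, f(-1) = 34, f(13) = 1560, f(-13) = -1586; none is 0, so f has no rational root and is therefore irreducible over Q (a cubic with no linear factor over a field is irreducible). For an irreducible cubic, the Galois group is A_3 or S_3 according as the discriminant disc(f) = -4a^3 - 27b^2 = -4·(-48)^3 - 27·(-13)^2 = 437805 is or is not a square in Q. Here disc(f) = 437805 is not a perfect square in Q, so the Galois group of f over Q is not contained in A_3 and must be all of S_3. The splitting field has degree |S_3| = 6 over Q, so [K : Q] = 6.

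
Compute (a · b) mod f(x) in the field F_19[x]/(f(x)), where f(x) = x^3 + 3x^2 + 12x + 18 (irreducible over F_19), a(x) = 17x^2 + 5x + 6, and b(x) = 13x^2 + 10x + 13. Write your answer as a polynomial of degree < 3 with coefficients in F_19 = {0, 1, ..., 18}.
a · b ≡ 7x^2 + 10x + 11 (mod f(x))

Multiply in F_19[x]: a(x)·b(x) = (17x^2 + 5x + 6)·(13x^2 + 10x + 13) = 12x^4 + 7x^3 + 7x^2 + 11x + 2. This has degree ≥ 3, so divide by f(x) over F_19: 12x^4 + 7x^3 + 7x^2 + 11x + 2 = (12x + 9)·(x^3 + 3x^2 + 12x + 18) + (7x^2 + 10x + 11). Hence a·b ≡ 7x^2 + 10x + 11 (mod f). (F_19[x]/(f) is a field with 19^3 = 6859 elements since f is irreducible of degree 3.)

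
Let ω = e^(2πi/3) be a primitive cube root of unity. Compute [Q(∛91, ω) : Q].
[Q(∛91, ω) : Q] = 6

[Q(∛91):Q] = 3 (min poly x^3 - 91, irreducible since 91 is not a perfect cube). [Q(ω):Q] = 2 (min poly x^2 + x + 1). Since Q(∛91) ⊂ R and ω ∉ R, we have ω ∉ Q(∛91), so x^2 + x + 1 remains irreducible over Q(∛91) and [Q(∛91, ω) : Q(∛91)] = 2. By the tower law, [Q(∛91, ω) : Q] = 3 · 2 = 6. (In fact Q(∛91, ω) is the splitting field of x^3 - 91 over Q.)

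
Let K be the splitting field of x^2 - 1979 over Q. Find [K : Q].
[K : Q] = 2

f(x) = x^2 - 1979 factors as (x - √1979)(x + √1979). The splitting field is K = Q(√1979). Since 1979 is squarefree and > 1, it is not a perfect square, so x^2 - 1979 is irreducible over Q and [Q(√1979) : Q] = 2. Hence [K : Q] = 2.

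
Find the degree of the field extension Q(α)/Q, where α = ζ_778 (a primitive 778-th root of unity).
[Q(α):Q] = 388

The minimal polynomial of ζ_778 over Q is the 778-th cyclotomic polynomial Φ_778(x), which is irreducible over Q and has degree φ(778) = 388. Hence [Q(α):Q] = φ(778) = 388.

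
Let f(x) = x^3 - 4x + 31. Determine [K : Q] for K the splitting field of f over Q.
[K : Q] = 6

By the rational root test, any rational root of the monic integer polynomial f(x) = x^3 - 4x + 31 must be an integer dividing the constant term 31, i.e. one of ±{1, 31}. Evaluating: f(1) = 28, f(-1) = 34, f(31) = 29698, f(-31) = -29636; none is 0, so f has no rational root and is therefore irreducible over Q (a cubic with no linear factor over a field is irreducible). For an irreducible cubic, the Galois group is A_3 or S_3 according as the discriminant disc(f) = -4a^3 - 27b^2 = -4·(-4)^3 - 27·(31)^2 = -25691 is or is not a square in Q. Here disc(f) = -25691 is not a perfect square in Q, so the Galois group of f over Q is not contained in A_3 and must be all of S_3. The splitting field has degree |S_3| = 6 over Q, so [K : Q] = 6.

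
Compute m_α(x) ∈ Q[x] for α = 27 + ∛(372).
m_α(x) = x^3 - 81x^2 + 2187x - 20055

Set β = α - 27 = ∛(372), so β^3 = 372. Then (α - 27)^3 - 372 = 0, i.e. α is a root of g(x) = (x - 27)^3 - 372 = x^3 - 81x^2 + 2187x - 20055. Since g(x) = h(x - 27) where h(x) = x^3 - 372, and h is irreducible over Q (because 372 is not a perfect cube, so h has no rational root, and a monic cubic with no rational root is irreducible), g is also irreducible (irreducibility is preserved under the substitution x → x - 27). Hence m_α(x) = x^3 - 81x^2 + 2187x - 20055.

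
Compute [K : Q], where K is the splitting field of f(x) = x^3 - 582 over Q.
[K : Q] = 6

The roots of x^3 - 582 are ∛582, ω∛582, ω^2∛582 where ω = e^(2πi/3) is a primitive cube root of unity, so K = Q(∛582, ω). Now [Q(∛582):Q] = 3 (since 582 is not a perfect cube, x^3 - 582 is irreducible) and [Q(ω):Q] = 2. Both 2 and 3 divide [K:Q], and [K:Q] ≤ 3·2 = 6, so [K:Q] = 6. (Equivalently: Q(∛582) ⊂ R but ω ∉ R, so [K : Q(∛582)] = 2.)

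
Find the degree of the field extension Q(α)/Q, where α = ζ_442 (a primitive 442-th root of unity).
[Q(α):Q] = 192

The minimal polynomial of ζ_442 over Q is the 442-th cyclotomic polynomial Φ_442(x), which is irreducible over Q and has degree φ(442) = 192. Hence [Q(α):Q] = φ(442) = 192.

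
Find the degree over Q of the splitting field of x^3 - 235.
[K : Q] = 6

The roots of x^3 - 235 are ∛235, ω∛235, ω^2∛235 where ω = e^(2πi/3) is a primitive cube root of unity, so K = Q(∛235, ω). Now [Q(∛235):Q] = 3 (since 235 is not a perfect cube, x^3 - 235 is irreducible) and [Q(ω):Q] = 2. Both 2 and 3 divide [K:Q], and [K:Q] ≤ 3·2 = 6, so [K:Q] = 6. (Equivalently: Q(∛235) ⊂ R but ω ∉ R, so [K : Q(∛235)] = 2.)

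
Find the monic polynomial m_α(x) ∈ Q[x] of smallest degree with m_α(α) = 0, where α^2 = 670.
m_α(x) = x^2 - 670

α satisfies α^2 - 670 = 0, so x^2 - 670 annihilates α. Since d = 670 is squarefree and ≠ 1, it is not a perfect square in Q, so x^2 - 670 has no rational root and is therefore irreducible over Q (a degree-2 polynomial over a field is irreducible iff it has no root). Hence m_α(x) = x^2 - 670.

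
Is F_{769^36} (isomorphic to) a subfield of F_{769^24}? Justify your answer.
No: F_{769^36} is not a subfield of F_{769^24}

F_{p^m} embeds in F_{p^n} iff m | n. Here 36 ∤ 24 (since 24 = 0·36 + 24 with remainder 24 ≠ 0), so F_{769^36} is not a subfield of F_{769^24}. Equivalently: if it were, the tower law would give 36 = [F_{769^36}:F_769] dividing [F_{769^24}:F_769] = 24, contradiction.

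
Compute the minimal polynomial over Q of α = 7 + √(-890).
m_α(x) = x^2 - 14x + 939

From α - 7 = √(-890), squaring gives (α - 7)^2 = -890, i.e. α^2 - 14α + 49 = -890, so α^2 - 14α + 939 = 0. The discriminant of x^2 - 14x + 939 is (-14)^2 - 4·(939) = 196 - 3756 = -3560, and 4·(-890) is not a perfect square in Q since -890 is squarefree and ≠ 1. Hence x^2 - 14x + 939 is irreducible over Q and is the minimal polynomial of α.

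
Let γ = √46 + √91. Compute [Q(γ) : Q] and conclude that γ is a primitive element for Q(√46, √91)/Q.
[Q(γ) : Q] = 4 (equivalently, Q(γ) = Q(√46, √91))

Obviously Q(γ) ⊆ Q(√46, √91), and [Q(√46, √91):Q] = 4 (since 46, 91 are distinct squarefree integers > 1 with 4186 not a perfect square). To show equality we compute the minimal polynomial of γ. From γ = √46 + √91: γ^2 = 46 + 2√(4186) + 91 = 137 + 2√(4186), so γ^2 - 137 = 2√(4186); squaring, (γ^2 - 137)^2 = 4·4186, i.e. γ^4 - 274γ^2 + 18769 - 16744 = 0, i.e. γ^4 - 274γ^2 + 2025 = 0. So γ is a root of x^4 - 274x^2 + 2025. This polynomial is irreducible over Q: it has no rational root (each ±√46 ± √91 is irrational), and any factorization into two quadratics over Q would force √(4186) ∈ Q (pairing opposite roots) or √46, √91 ∈ Q (other pairings), all impossible. Hence [Q(γ):Q] = 4 = [Q(√46, √91):Q], so Q(γ) = Q(√46, √91).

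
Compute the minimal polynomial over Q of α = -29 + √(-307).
m_α(x) = x^2 + 58x + 1148

From α + 29 = √(-307), squaring gives (α + 29)^2 = -307, i.e. α^2 + 58α + 841 = -307, so α^2 + 58α + 1148 = 0. The discriminant of x^2 + 58x + 1148 is (58)^2 - 4·(1148) = 3364 - 4592 = -1228, and 4·(-307) is not a perfect square in Q since -307 is squarefree and ≠ 1. Hence x^2 + 58x + 1148 is irreducible over Q and is the minimal polynomial of α.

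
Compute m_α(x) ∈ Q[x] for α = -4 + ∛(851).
m_α(x) = x^3 + 12x^2 + 48x - 787

Set β = α + 4 = ∛(851), so β^3 = 851. Then (α + 4)^3 - 851 = 0, i.e. α is a root of g(x) = (x + 4)^3 - 851 = x^3 + 12x^2 + 48x - 787. Since g(x) = h(x + 4) where h(x) = x^3 - 851, and h is irreducible over Q (because 851 is not a perfect cube, so h has no rational root, and a monic cubic with no rational root is irreducible), g is also irreducible (irreducibility is preserved under the substitution x → x + 4). Hence m_α(x) = x^3 + 12x^2 + 48x - 787.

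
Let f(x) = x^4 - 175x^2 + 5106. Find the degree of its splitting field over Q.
[K : Q] = 4

Solving the quadratic in x^2: x^2 = (175 ± √(175^2 - 4·5106))/2 = (175 ± √10201)/2 = (175 ± 101)/2, giving x^2 = 37 or x^2 = 138. So f(x) = (x^2 - 37)(x^2 - 138) and the roots of f are ±√37, ±√138. Hence the splitting field is K = Q(√37, √138). Since 37 and 138 are distinct squarefree integers > 1, their product 5106 is not a perfect square, so √138 ∉ Q(√37). By the tower law [K:Q] = [Q(√37,√138):Q(√37)] · [Q(√37):Q] = 2 · 2 = 4.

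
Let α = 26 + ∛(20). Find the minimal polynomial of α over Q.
m_α(x) = x^3 - 78x^2 + 2028x - 17596

Set β = α - 26 = ∛(20), so β^3 = 20. Then (α - 26)^3 - 20 = 0, i.e. α is a root of g(x) = (x - 26)^3 - 20 = x^3 - 78x^2 + 2028x - 17596. Since g(x) = h(x - 26) where h(x) = x^3 - 20, and h is irreducible over Q (because 20 is not a perfect cube, so h has no rational root, and a monic cubic with no rational root is irreducible), g is also irreducible (irreducibility is preserved under the substitution x → x - 26). Hence m_α(x) = x^3 - 78x^2 + 2028x - 17596.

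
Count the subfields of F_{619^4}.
F_{619^4} has 3 subfields

The subfields of F_{p^n} are exactly the fields F_{p^d} for d | n (each is the fixed field of the unique index-d subgroup of Gal(F_{p^n}/F_p) ≅ Z/nZ). The divisors of n = 4 are {1, 2, 4}, giving 3 subfields: F_{619^1}, F_{619^2}, F_{619^4}.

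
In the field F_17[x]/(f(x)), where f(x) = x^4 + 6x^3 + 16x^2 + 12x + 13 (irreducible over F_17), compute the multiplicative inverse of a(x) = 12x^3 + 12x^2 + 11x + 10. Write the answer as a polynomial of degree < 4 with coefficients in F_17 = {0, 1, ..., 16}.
a(x)^(-1) ≡ 2x^3 + 15x^2 + 4x + 9 (mod f(x))

Since f is irreducible over F_17, F_17[x]/(f) is a field and a(x) ≠ 0 has an inverse. Apply the extended Euclidean algorithm to f(x) and a(x) in F_17[x]: f(x) = (10x + 16)·a(x) + (3x^2 + 8x + 6);  a(x) = (4x + 16)·(3x^2 + 8x + 6) + (12x + 16);  (3x^2 + 8x + 6) = (13x + 6)·(12x + 16) + (12). The last nonzero remainder is the constant 12 = gcd(f, a) in F_17. Back-substituting through the division chain expresses 12 = s(x)·a(x) + t(x)·f(x) with s(x) ≡ 7x^3 + 10x^2 + 14x + 6 (mod f), so (7x^3 + 10x^2 + 14x + 6)·a(x) ≡ 12 (mod f). Multiplying by 12^(-1) ≡ 10 in F_17 gives a(x)^(-1) ≡ 10·(7x^3 + 10x^2 + 14x + 6) ≡ 2x^3 + 15x^2 + 4x + 9 (mod f). Check: (12x^3 + 12x^2 + 11x + 10)·(2x^3 + 15x^2 + 4x + 9) = 7x^6 + 12x^4 + x^3 + 13x^2 + 3x + 5 ≡ 1 (mod x^4 + 6x^3 + 16x^2 + 12x + 13).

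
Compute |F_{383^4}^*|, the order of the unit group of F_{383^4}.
|F_{383^4}^*| = 21517662720

F_{383^4} has 383^4 = 21517662721 elements; its multiplicative group consists of all nonzero elements, so |F_{383^4}^*| = 21517662721 - 1 = 21517662720. (It is cyclic since any finite subgroup of the multiplicative group of a field is cyclic.)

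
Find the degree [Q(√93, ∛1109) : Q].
[Q(√93, ∛1109) : Q] = 6

Let L = Q(√93, ∛1109). Since Q(√93) ⊂ L and [Q(√93):Q] = 2, the tower law gives 2 | [L:Q]. Likewise Q(∛1109) ⊂ L with [Q(∛1109):Q] = 3 (because 1109 is not a perfect cube), so 3 | [L:Q]. As gcd(2,3) = 1, [L:Q] is divisible by 6. Conversely L is generated over Q by √93 and ∛1109, so [L:Q] ≤ 2·3 = 6. Therefore [Q(√93, ∛1109) : Q] = 6.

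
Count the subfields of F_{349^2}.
F_{349^2} has 2 subfields

The subfields of F_{p^n} are exactly the fields F_{p^d} for d | n (each is the fixed field of the unique index-d subgroup of Gal(F_{p^n}/F_p) ≅ Z/nZ). The divisors of n = 2 are {1, 2}, giving 2 subfields: F_{349^1}, F_{349^2}.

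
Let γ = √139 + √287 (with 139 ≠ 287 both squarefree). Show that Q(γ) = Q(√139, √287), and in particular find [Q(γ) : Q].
[Q(γ) : Q] = 4 (equivalently, Q(γ) = Q(√139, √287))

Obviously Q(γ) ⊆ Q(√139, √287), and [Q(√139, √287):Q] = 4 (since 139, 287 are distinct squarefree integers > 1 with 39893 not a perfect square). To show equality we compute the minimal polynomial of γ. From γ = √139 + √287: γ^2 = 139 + 2√(39893) + 287 = 426 + 2√(39893), so γ^2 - 426 = 2√(39893); squaring, (γ^2 - 426)^2 = 4·39893, i.e. γ^4 - 852γ^2 + 181476 - 159572 = 0, i.e. γ^4 - 852γ^2 + 21904 = 0. So γ is a root of x^4 - 852x^2 + 21904. This polynomial is irreducible over Q: it has no rational root (each ±√139 ± √287 is irrational), and any factorization into two quadratics over Q would force √(39893) ∈ Q (pairing opposite roots) or √139, √287 ∈ Q (other pairings), all impossible. Hence [Q(γ):Q] = 4 = [Q(√139, √287):Q], so Q(γ) = Q(√139, √287).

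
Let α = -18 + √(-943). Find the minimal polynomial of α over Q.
m_α(x) = x^2 + 36x + 1267

From α + 18 = √(-943), squaring gives (α + 18)^2 = -943, i.e. α^2 + 36α + 324 = -943, so α^2 + 36α + 1267 = 0. The discriminant of x^2 + 36x + 1267 is (36)^2 - 4·(1267) = 1296 - 5068 = -3772, and 4·(-943) is not a perfect square in Q since -943 is squarefree and ≠ 1. Hence x^2 + 36x + 1267 is irreducible over Q and is the minimal polynomial of α.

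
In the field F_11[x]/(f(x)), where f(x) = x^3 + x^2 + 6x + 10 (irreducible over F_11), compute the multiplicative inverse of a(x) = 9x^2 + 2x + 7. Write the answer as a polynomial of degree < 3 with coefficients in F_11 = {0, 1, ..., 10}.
a(x)^(-1) ≡ 8x^2 + 5 (mod f(x))

Since f is irreducible over F_11, F_11[x]/(f) is a field and a(x) ≠ 0 has an inverse. Apply the extended Euclidean algorithm to f(x) and a(x) in F_11[x]: f(x) = (5x + 10)·a(x) + (6x + 6);  a(x) = (7x + 8)·(6x + 6) + (3). The last nonzero remainder is the constant 3 = gcd(f, a) in F_11. Back-substituting through the division chain expresses 3 = s(x)·a(x) + t(x)·f(x) with s(x) ≡ 2x^2 + 4 (mod f), so (2x^2 + 4)·a(x) ≡ 3 (mod f). Multiplying by 3^(-1) ≡ 4 in F_11 gives a(x)^(-1) ≡ 4·(2x^2 + 4) ≡ 8x^2 + 5 (mod f). Check: (9x^2 + 2x + 7)·(8x^2 + 5) = 6x^4 + 5x^3 + 2x^2 + 10x + 2 ≡ 1 (mod x^3 + x^2 + 6x + 10).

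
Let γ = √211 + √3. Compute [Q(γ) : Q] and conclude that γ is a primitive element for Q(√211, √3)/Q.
[Q(γ) : Q] = 4 (equivalently, Q(γ) = Q(√211, √3))

Obviously Q(γ) ⊆ Q(√211, √3), and [Q(√211, √3):Q] = 4 (since 211, 3 are distinct squarefree integers > 1 with 633 not a perfect square). To show equality we compute the minimal polynomial of γ. From γ = √211 + √3: γ^2 = 211 + 2√(633) + 3 = 214 + 2√(633), so γ^2 - 214 = 2√(633); squaring, (γ^2 - 214)^2 = 4·633, i.e. γ^4 - 428γ^2 + 45796 - 2532 = 0, i.e. γ^4 - 428γ^2 + 43264 = 0. So γ is a root of x^4 - 428x^2 + 43264. This polynomial is irreducible over Q: it has no rational root (each ±√211 ± √3 is irrational), and any factorization into two quadratics over Q would force √(633) ∈ Q (pairing opposite roots) or √211, √3 ∈ Q (other pairings), all impossible. Hence [Q(γ):Q] = 4 = [Q(√211, √3):Q], so Q(γ) = Q(√211, √3).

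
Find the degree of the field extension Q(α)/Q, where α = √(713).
[Q(α):Q] = 2

[Q(α):Q] equals the degree of the minimal polynomial of α. Here α^2 = 713 and x^2 - 713 is irreducible (d = 713 is squarefree, ≠ 1, hence not a square), so deg(m_α) = 2. Thus [Q(α):Q] = 2.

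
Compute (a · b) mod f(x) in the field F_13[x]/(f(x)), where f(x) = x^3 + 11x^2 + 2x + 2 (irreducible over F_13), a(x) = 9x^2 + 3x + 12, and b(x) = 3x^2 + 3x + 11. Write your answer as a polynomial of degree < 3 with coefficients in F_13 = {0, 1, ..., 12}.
a · b ≡ 10x^2 + 4x + 4 (mod f(x))

Multiply in F_13[x]: a(x)·b(x) = (9x^2 + 3x + 12)·(3x^2 + 3x + 11) = x^4 + 10x^3 + x^2 + 4x + 2. This has degree ≥ 3, so divide by f(x) over F_13: x^4 + 10x^3 + x^2 + 4x + 2 = (x + 12)·(x^3 + 11x^2 + 2x + 2) + (10x^2 + 4x + 4). Hence a·b ≡ 10x^2 + 4x + 4 (mod f). (F_13[x]/(f) is a field with 13^3 = 2197 elements since f is irreducible of degree 3.)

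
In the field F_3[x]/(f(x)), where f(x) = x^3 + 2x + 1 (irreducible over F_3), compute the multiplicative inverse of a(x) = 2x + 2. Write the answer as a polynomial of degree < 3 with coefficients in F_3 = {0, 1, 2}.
a(x)^(-1) ≡ x^2 + 2x (mod f(x))

Since f is irreducible over F_3, F_3[x]/(f) is a field and a(x) ≠ 0 has an inverse. Apply the extended Euclidean algorithm to f(x) and a(x) in F_3[x]: f(x) = (2x^2 + x)·a(x) + (1). The last nonzero remainder is the constant 1 = gcd(f, a) in F_3. Back-substituting through the division chain expresses 1 = s(x)·a(x) + t(x)·f(x) with s(x) ≡ x^2 + 2x (mod f), so a(x)^(-1) ≡ s(x) = x^2 + 2x (mod f). Check: (2x + 2)·(x^2 + 2x) = 2x^3 + x ≡ 1 (mod x^3 + 2x + 1).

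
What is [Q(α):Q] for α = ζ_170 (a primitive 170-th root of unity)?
[Q(α):Q] = 64

The minimal polynomial of ζ_170 over Q is the 170-th cyclotomic polynomial Φ_170(x), which is irreducible over Q and has degree φ(170) = 64. Hence [Q(α):Q] = φ(170) = 64.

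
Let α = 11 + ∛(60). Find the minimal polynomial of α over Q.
m_α(x) = x^3 - 33x^2 + 363x - 1391

Set β = α - 11 = ∛(60), so β^3 = 60. Then (α - 11)^3 - 60 = 0, i.e. α is a root of g(x) = (x - 11)^3 - 60 = x^3 - 33x^2 + 363x - 1391. Since g(x) = h(x - 11) where h(x) = x^3 - 60, and h is irreducible over Q (because 60 is not a perfect cube, so h has no rational root, and a monic cubic with no rational root is irreducible), g is also irreducible (irreducibility is preserved under the substitution x → x - 11). Hence m_α(x) = x^3 - 33x^2 + 363x - 1391.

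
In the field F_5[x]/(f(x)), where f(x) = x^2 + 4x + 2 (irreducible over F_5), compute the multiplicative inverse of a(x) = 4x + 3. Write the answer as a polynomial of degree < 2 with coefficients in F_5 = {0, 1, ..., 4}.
a(x)^(-1) ≡ 2x + 4 (mod f(x))

Since f is irreducible over F_5, F_5[x]/(f) is a field and a(x) ≠ 0 has an inverse. Apply the extended Euclidean algorithm to f(x) and a(x) in F_5[x]: f(x) = (4x + 3)·a(x) + (3). The last nonzero remainder is the constant 3 = gcd(f, a) in F_5. Back-substituting through the division chain expresses 3 = s(x)·a(x) + t(x)·f(x) with s(x) ≡ x + 2 (mod f), so (x + 2)·a(x) ≡ 3 (mod f). Multiplying by 3^(-1) ≡ 2 in F_5 gives a(x)^(-1) ≡ 2·(x + 2) ≡ 2x + 4 (mod f). Check: (4x + 3)·(2x + 4) = 3x^2 + 2x + 2 ≡ 1 (mod x^2 + 4x + 2).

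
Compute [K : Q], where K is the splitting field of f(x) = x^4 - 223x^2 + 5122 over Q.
[K : Q] = 4

Solving the quadratic in x^2: x^2 = (223 ± √(223^2 - 4·5122))/2 = (223 ± √29241)/2 = (223 ± 171)/2, giving x^2 = 197 or x^2 = 26. So f(x) = (x^2 - 197)(x^2 - 26) and the roots of f are ±√197, ±√26. Hence the splitting field is K = Q(√197, √26). Since 197 and 26 are distinct squarefree integers > 1, their product 5122 is not a perfect square, so √26 ∉ Q(√197). By the tower law [K:Q] = [Q(√197,√26):Q(√197)] · [Q(√197):Q] = 2 · 2 = 4.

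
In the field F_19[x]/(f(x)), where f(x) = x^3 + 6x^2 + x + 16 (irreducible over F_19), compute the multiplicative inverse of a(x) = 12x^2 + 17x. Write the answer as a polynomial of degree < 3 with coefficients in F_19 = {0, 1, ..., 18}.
a(x)^(-1) ≡ 17x^2 + 3x + 5 (mod f(x))

Since f is irreducible over F_19, F_19[x]/(f) is a field and a(x) ≠ 0 has an inverse. Apply the extended Euclidean algorithm to f(x) and a(x) in F_19[x]: f(x) = (8x + 5)·a(x) + (11x + 16);  a(x) = (8x + 2)·(11x + 16) + (6). The last nonzero remainder is the constant 6 = gcd(f, a) in F_19. Back-substituting through the division chain expresses 6 = s(x)·a(x) + t(x)·f(x) with s(x) ≡ 7x^2 + 18x + 11 (mod f), so (7x^2 + 18x + 11)·a(x) ≡ 6 (mod f). Multiplying by 6^(-1) ≡ 16 in F_19 gives a(x)^(-1) ≡ 16·(7x^2 + 18x + 11) ≡ 17x^2 + 3x + 5 (mod f). Check: (12x^2 + 17x)·(17x^2 + 3x + 5) = 14x^4 + 2x^3 + 16x^2 + 9x ≡ 1 (mod x^3 + 6x^2 + x + 16).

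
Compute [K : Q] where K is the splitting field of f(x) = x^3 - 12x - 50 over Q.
[K : Q] = 6

By the rational root test, any rational root of the monic integer polynomial f(x) = x^3 - 12x - 50 must be an integer dividing the constant term -50, i.e. one of ±{1, 2, 5, 10, 25, 50}. Evaluating: f(1) = -61, f(-1) = -39, f(2) = -66, f(-2) = -34, f(5) = 15, f(-5) = -115, f(10) = 830, f(-10) = -930, f(25) = 15275, f(-25) = -15375, f(50) = 124350, f(-50) = -124450; none is 0, so f has no rational root and is therefore irreducible over Q (a cubic with no linear factor over a field is irreducible). For an irreducible cubic, the Galois group is A_3 or S_3 according as the discriminant disc(f) = -4a^3 - 27b^2 = -4·(-12)^3 - 27·(-50)^2 = -60588 is or is not a square in Q. Here disc(f) = -60588 is not a perfect square in Q, so the Galois group of f over Q is not contained in A_3 and must be all of S_3. The splitting field has degree |S_3| = 6 over Q, so [K : Q] = 6.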